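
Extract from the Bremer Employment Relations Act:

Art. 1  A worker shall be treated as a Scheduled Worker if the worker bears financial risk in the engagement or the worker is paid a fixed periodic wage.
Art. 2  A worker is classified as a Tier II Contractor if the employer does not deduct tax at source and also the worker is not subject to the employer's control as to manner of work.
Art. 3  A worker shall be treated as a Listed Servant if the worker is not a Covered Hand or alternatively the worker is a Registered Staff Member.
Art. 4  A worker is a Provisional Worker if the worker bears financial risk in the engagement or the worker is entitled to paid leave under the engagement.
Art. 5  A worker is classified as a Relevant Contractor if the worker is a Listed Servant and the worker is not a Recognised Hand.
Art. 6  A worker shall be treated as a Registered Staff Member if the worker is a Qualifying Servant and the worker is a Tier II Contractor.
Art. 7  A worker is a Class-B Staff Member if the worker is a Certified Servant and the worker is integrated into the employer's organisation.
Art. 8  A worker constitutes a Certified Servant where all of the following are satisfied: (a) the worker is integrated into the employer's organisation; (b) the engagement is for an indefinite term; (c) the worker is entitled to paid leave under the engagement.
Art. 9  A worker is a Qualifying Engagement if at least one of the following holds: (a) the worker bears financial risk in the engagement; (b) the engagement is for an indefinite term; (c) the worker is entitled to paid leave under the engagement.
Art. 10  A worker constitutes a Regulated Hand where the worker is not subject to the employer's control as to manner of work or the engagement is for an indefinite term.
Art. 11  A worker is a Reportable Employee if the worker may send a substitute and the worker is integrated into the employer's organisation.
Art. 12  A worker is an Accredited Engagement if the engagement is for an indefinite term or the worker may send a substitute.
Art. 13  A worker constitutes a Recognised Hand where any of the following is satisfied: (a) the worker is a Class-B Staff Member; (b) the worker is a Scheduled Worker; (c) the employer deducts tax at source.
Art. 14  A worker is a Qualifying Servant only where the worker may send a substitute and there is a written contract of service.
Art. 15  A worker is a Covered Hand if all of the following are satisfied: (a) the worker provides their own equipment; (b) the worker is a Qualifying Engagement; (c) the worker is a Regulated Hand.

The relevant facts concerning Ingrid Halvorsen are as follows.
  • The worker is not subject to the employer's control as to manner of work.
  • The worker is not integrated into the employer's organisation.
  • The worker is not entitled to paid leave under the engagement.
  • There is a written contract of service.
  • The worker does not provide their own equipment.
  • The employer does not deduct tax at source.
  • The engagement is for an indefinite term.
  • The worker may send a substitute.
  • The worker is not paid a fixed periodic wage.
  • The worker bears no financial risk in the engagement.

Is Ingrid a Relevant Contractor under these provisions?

Yes

Under article 9: the worker bears financial risk in the engagement? no; or the engagement is for an indefinite term? yes; or the worker is entitled to paid leave under the engagement? no. So the worker is a Qualifying Engagement.
Under article 10: the worker is not subject to the employer's control as to manner of work? yes; or the engagement is for an indefinite term? yes. So the worker is a Regulated Hand.
Under article 15: the worker provides their own equipment? no; and Qualifying Engagement (article 9)? yes; and Regulated Hand (article 10)? yes. So the worker is not a Covered Hand.
Under article 14: the worker may send a substitute? yes; and there is a written contract of service? yes. So the worker is a Qualifying Servant.
Under article 2: the employer does not deduct tax at source? yes; and the worker is not subject to the employer's control as to manner of work? yes. So the worker is a Tier II Contractor.
Under article 6: Qualifying Servant (article 14)? yes; and Tier II Contractor (article 2)? yes. So the worker is a Registered Staff Member.
Under article 3: not a Covered Hand (article 15)? yes; or Registered Staff Member (article 6)? yes. So the worker is a Listed Servant.
Under article 8: the worker is integrated into the employer's organisation? no; and the engagement is for an indefinite term? yes; and the worker is entitled to paid leave under the engagement? no. So the worker is not a Certified Servant.
Under article 7: Certified Servant (article 8)? no; and the worker is integrated into the employer's organisation? no. So the worker is not a Class-B Staff Member.
Under article 1: the worker bears financial risk in the engagement? no; or the worker is paid a fixed periodic wage? no. So the worker is not a Scheduled Worker.
Under article 13: Class-B Staff Member (article 7)? no; or Scheduled Worker (article 1)? no; or the employer deducts tax at source? no. So the worker is not a Recognised Hand.
Under article 5: Listed Servant (article 3)? yes; and not a Recognised Hand (article 13)? yes. So the worker is a Relevant Contractor.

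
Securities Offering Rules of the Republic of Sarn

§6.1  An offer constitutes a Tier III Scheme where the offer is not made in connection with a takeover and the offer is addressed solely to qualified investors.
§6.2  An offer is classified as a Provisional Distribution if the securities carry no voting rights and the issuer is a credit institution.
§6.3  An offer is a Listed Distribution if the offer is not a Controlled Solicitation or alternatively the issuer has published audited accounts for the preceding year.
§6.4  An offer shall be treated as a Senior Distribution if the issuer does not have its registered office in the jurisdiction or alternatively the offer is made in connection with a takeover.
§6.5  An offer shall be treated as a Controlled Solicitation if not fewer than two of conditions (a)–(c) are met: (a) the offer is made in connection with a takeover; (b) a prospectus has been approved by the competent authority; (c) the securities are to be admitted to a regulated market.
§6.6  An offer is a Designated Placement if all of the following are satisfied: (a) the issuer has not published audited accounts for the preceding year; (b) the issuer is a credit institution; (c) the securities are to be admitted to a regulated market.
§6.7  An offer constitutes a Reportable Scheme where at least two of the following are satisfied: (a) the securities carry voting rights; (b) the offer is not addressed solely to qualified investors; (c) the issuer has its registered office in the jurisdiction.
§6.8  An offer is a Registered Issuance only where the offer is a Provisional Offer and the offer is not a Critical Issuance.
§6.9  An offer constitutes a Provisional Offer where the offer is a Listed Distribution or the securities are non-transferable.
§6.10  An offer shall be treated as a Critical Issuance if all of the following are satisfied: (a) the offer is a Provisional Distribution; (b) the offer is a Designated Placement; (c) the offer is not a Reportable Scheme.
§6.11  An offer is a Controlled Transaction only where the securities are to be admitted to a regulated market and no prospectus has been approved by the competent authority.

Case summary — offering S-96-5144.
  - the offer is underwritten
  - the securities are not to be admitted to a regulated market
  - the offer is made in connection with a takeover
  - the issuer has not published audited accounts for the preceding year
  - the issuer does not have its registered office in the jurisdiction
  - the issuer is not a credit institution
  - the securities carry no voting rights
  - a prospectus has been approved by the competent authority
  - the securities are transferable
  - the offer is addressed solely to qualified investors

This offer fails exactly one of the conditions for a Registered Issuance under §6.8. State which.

Provisional Offer

Under §6.5: the offer is made in connection with a takeover? yes; a prospectus has been approved by the competent authority? yes; the securities are to be admitted to a regulated market? no — 2 of 3 hold (need ≥2) → satisfied.
Under §6.3: not a Controlled Solicitation (§6.5)? no; or the issuer has published audited accounts for the preceding year? no. So the offer is not a Listed Distribution.
Under §6.9: Listed Distribution (§6.3)? no; or the securities are non-transferable? no. So the offer is not a Provisional Offer.
Under §6.2: the securities carry no voting rights? yes; and the issuer is a credit institution? no. So the offer is not a Provisional Distribution.
Under §6.6: the issuer has not published audited accounts for the preceding year? yes; and the issuer is a credit institution? no; and the securities are to be admitted to a regulated market? no. So the offer is not a Designated Placement.
Under §6.7: the securities carry voting rights? no; the offer is not addressed solely to qualified investors? no; the issuer has its registered office in the jurisdiction? no — 0 of 3 hold (need ≥2) → not satisfied.
Under §6.10: Provisional Distribution (§6.2)? no; and Designated Placement (§6.6)? no; and not a Reportable Scheme (§6.7)? yes. So the offer is not a Critical Issuance.
Under §6.8: Provisional Offer (§6.9)? no; and not a Critical Issuance (§6.10)? yes. So the offer is not a Registered Issuance.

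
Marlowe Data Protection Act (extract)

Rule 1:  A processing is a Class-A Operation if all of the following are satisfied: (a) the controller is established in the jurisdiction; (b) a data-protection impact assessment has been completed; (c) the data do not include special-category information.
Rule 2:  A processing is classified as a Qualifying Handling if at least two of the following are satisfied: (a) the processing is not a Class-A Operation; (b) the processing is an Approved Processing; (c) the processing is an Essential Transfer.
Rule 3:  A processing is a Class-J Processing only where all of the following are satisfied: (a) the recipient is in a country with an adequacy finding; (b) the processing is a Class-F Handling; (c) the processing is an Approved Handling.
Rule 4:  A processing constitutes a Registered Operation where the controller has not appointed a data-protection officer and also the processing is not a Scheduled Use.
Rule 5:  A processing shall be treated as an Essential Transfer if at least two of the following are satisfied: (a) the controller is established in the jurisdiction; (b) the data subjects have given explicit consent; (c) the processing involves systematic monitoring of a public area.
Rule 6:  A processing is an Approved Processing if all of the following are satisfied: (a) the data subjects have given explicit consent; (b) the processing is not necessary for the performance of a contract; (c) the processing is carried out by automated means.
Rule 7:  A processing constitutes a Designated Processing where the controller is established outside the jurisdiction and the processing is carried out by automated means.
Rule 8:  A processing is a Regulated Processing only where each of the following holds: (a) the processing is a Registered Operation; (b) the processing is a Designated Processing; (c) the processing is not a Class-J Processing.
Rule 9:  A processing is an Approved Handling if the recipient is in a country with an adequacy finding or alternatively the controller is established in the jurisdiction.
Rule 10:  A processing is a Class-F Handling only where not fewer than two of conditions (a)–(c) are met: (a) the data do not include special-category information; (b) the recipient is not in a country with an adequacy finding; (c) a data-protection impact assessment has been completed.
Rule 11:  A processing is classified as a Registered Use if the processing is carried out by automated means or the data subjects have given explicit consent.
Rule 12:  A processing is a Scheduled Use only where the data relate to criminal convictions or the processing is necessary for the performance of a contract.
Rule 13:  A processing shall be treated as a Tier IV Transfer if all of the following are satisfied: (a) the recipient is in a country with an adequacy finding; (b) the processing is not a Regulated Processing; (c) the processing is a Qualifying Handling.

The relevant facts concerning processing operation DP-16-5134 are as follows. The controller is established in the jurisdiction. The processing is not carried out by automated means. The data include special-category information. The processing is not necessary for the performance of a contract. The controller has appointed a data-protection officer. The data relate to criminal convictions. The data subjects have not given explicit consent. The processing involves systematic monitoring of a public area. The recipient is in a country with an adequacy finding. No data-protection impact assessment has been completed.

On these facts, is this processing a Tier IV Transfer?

rule 12 — Scheduled Use: [the data relate to criminal convictions? yes] OR [the processing is necessary for the performance of a contract? no] → satisfied.
rule 4 — Registered Operation: [the controller has not appointed a data-protection officer? no] AND [not a Scheduled Use (rule 12)? no] → not satisfied.
rule 7 — Designated Processing: [the controller is established outside the jurisdiction? no] AND [the processing is carried out by automated means? no] → not satisfied.
rule 10 — Class-F Handling: the data do not include special-category information? no; the recipient is not in a country with an adequacy finding? no; a data-protection impact assessment has been completed? no — 0 of 3 hold (need ≥2) → not satisfied.
rule 9 — Approved Handling: [the recipient is in a country with an adequacy finding? yes] OR [the controller is established in the jurisdiction? yes] → satisfied.
rule 3 — Class-J Processing: [the recipient is in a country with an adequacy finding? yes] AND [Class-F Handling (rule 10)? no] AND [Approved Handling (rule 9)? yes] → not satisfied.
rule 8 — Regulated Processing: [Registered Operation (rule 4)? no] AND [Designated Processing (rule 7)? no] AND [not a Class-J Processing (rule 3)? yes] → not satisfied.
rule 1 — Class-A Operation: [the controller is established in the jurisdiction? yes] AND [a data-protection impact assessment has been completed? no] AND [the data do not include special-category information? no] → not satisfied.
rule 6 — Approved Processing: [the data subjects have given explicit consent? no] AND [the processing is not necessary for the performance of a contract? yes] AND [the processing is carried out by automated means? no] → not satisfied.
rule 5 — Essential Transfer: the controller is established in the jurisdiction? yes; the data subjects have given explicit consent? no; the processing involves systematic monitoring of a public area? yes — 2 of 3 hold (need ≥2) → satisfied.
rule 2 — Qualifying Handling: not a Class-A Operation (rule 1)? yes; Approved Processing (rule 6)? no; Essential Transfer (rule 5)? yes — 2 of 3 hold (need ≥2) → satisfied.
rule 13 — Tier IV Transfer: [the recipient is in a country with an adequacy finding? yes] AND [not a Regulated Processing (rule 8)? yes] AND [Qualifying Handling (rule 2)? yes] → satisfied.

Yes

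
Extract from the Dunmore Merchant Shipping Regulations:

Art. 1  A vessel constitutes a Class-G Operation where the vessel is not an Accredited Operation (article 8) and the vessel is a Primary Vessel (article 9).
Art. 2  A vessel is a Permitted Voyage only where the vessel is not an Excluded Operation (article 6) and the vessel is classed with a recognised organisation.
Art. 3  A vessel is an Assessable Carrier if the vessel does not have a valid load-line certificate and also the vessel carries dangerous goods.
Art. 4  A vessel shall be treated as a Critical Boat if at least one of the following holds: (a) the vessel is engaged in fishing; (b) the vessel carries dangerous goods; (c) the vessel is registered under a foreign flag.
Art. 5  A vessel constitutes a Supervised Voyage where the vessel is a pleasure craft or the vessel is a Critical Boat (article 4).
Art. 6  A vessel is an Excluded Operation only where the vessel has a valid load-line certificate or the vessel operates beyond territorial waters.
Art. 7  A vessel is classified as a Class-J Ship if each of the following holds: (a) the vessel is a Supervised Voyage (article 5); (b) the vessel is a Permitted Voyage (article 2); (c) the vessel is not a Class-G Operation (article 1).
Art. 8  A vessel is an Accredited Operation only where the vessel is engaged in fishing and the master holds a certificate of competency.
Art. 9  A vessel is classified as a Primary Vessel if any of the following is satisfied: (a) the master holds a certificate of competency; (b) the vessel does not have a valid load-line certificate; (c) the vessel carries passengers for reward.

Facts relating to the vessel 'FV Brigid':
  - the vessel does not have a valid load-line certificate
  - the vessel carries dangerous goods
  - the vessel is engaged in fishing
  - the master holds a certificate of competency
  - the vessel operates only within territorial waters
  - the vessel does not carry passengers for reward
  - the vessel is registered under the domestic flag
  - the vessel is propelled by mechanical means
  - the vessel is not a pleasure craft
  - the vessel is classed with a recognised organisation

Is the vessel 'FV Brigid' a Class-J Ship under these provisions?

Yes

article 4 — Critical Boat: [the vessel is engaged in fishing? yes] OR [the vessel carries dangerous goods? yes] OR [the vessel is registered under a foreign flag? no] → satisfied.
article 5 — Supervised Voyage: [the vessel is a pleasure craft? no] OR [Critical Boat (article 4)? yes] → satisfied.
article 6 — Excluded Operation: [the vessel has a valid load-line certificate? no] OR [the vessel operates beyond territorial waters? no] → not satisfied.
article 2 — Permitted Voyage: [not an Excluded Operation (article 6)? yes] AND [the vessel is classed with a recognised organisation? yes] → satisfied.
article 8 — Accredited Operation: [the vessel is engaged in fishing? yes] AND [the master holds a certificate of competency? yes] → satisfied.
article 9 — Primary Vessel: [the master holds a certificate of competency? yes] OR [the vessel does not have a valid load-line certificate? yes] OR [the vessel carries passengers for reward? no] → satisfied.
article 1 — Class-G Operation: [not an Accredited Operation (article 8)? no] AND [Primary Vessel (article 9)? yes] → not satisfied.
article 7 — Class-J Ship: [Supervised Voyage (article 5)? yes] AND [Permitted Voyage (article 2)? yes] AND [not a Class-G Operation (article 1)? yes] → satisfied.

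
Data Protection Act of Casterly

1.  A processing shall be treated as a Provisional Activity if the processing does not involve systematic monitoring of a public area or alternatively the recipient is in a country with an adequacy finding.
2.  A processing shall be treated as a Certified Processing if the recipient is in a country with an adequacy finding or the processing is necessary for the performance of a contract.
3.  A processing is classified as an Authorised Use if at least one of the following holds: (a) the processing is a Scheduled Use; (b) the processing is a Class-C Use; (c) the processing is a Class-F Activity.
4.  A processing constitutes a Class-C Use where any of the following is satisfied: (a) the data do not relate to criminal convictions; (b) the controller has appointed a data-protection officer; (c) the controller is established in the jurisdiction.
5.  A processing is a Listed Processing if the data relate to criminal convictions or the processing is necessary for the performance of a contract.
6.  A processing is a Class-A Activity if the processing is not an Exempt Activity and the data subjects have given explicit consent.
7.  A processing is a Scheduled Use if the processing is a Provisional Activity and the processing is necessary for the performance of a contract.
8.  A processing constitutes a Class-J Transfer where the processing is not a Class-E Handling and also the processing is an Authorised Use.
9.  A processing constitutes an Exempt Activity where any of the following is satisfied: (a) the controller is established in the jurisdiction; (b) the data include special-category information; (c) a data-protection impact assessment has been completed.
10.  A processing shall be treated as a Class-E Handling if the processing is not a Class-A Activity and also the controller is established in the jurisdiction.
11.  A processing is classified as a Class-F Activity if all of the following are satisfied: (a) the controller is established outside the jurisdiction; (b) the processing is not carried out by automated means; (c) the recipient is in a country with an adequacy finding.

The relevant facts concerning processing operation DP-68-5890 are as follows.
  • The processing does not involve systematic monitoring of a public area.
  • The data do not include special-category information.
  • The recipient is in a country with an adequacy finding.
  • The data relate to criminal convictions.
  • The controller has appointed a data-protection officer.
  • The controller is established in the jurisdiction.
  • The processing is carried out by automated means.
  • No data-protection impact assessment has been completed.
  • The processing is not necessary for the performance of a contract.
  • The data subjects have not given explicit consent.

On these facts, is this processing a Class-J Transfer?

No

paragraph 9 — Exempt Activity: [the controller is established in the jurisdiction? yes] OR [the data include special-category information? no] OR [a data-protection impact assessment has been completed? no] → satisfied.
paragraph 6 — Class-A Activity: [not an Exempt Activity (paragraph 9)? no] AND [the data subjects have given explicit consent? no] → not satisfied.
paragraph 10 — Class-E Handling: [not a Class-A Activity (paragraph 6)? yes] AND [the controller is established in the jurisdiction? yes] → satisfied.
paragraph 1 — Provisional Activity: [the processing does not involve systematic monitoring of a public area? yes] OR [the recipient is in a country with an adequacy finding? yes] → satisfied.
paragraph 7 — Scheduled Use: [Provisional Activity (paragraph 1)? yes] AND [the processing is necessary for the performance of a contract? no] → not satisfied.
paragraph 4 — Class-C Use: [the data do not relate to criminal convictions? no] OR [the controller has appointed a data-protection officer? yes] OR [the controller is established in the jurisdiction? yes] → satisfied.
paragraph 11 — Class-F Activity: [the controller is established outside the jurisdiction? no] AND [the processing is not carried out by automated means? no] AND [the recipient is in a country with an adequacy finding? yes] → not satisfied.
paragraph 3 — Authorised Use: [Scheduled Use (paragraph 7)? no] OR [Class-C Use (paragraph 4)? yes] OR [Class-F Activity (paragraph 11)? no] → satisfied.
paragraph 8 — Class-J Transfer: [not a Class-E Handling (paragraph 10)? no] AND [Authorised Use (paragraph 3)? yes] → not satisfied.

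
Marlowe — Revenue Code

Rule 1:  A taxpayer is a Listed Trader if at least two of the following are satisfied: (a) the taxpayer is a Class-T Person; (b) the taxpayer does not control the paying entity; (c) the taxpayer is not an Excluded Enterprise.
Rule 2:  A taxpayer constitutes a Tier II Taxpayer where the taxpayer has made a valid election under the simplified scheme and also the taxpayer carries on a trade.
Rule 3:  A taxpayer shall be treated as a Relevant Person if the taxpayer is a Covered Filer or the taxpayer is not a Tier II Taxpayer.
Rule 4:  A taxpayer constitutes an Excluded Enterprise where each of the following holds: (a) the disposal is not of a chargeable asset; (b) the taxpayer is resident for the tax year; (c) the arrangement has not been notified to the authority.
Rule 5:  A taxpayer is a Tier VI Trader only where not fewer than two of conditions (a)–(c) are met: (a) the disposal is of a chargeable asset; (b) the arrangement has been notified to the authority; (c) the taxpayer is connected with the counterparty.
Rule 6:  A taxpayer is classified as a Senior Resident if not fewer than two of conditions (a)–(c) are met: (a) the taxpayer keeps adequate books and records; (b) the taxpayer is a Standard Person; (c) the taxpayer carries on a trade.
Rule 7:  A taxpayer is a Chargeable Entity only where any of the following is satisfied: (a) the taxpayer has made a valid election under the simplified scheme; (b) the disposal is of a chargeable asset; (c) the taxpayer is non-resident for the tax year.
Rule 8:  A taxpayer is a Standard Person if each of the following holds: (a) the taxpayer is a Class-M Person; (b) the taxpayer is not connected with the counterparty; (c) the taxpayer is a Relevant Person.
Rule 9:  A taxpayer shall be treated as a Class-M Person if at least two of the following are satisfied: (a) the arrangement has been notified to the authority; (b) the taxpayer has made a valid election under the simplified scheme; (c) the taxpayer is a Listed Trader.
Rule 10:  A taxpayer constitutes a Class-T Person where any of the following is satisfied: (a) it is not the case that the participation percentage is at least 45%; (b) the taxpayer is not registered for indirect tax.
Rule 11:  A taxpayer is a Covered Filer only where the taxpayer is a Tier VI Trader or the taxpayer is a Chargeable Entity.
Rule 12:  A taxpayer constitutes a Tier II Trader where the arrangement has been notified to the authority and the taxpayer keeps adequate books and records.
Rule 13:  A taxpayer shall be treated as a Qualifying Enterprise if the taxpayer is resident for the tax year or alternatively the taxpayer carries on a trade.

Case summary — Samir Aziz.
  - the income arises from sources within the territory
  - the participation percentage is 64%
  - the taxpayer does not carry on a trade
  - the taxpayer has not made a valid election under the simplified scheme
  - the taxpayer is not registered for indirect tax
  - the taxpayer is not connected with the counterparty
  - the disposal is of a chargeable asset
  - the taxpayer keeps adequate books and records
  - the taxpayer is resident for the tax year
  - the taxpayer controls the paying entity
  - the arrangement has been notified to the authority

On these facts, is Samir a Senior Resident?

Yes

rule 10 — Class-T Person: [participation percentage: 64% ≥ 45%? yes, so negated condition no] OR [the taxpayer is not registered for indirect tax? yes] → satisfied.
rule 4 — Excluded Enterprise: [the disposal is not of a chargeable asset? no] AND [the taxpayer is resident for the tax year? yes] AND [the arrangement has not been notified to the authority? no] → not satisfied.
rule 1 — Listed Trader: Class-T Person (rule 10)? yes; the taxpayer does not control the paying entity? no; not an Excluded Enterprise (rule 4)? yes — 2 of 3 hold (need ≥2) → satisfied.
rule 9 — Class-M Person: the arrangement has been notified to the authority? yes; the taxpayer has made a valid election under the simplified scheme? no; Listed Trader (rule 1)? yes — 2 of 3 hold (need ≥2) → satisfied.
rule 5 — Tier VI Trader: the disposal is of a chargeable asset? yes; the arrangement has been notified to the authority? yes; the taxpayer is connected with the counterparty? no — 2 of 3 hold (need ≥2) → satisfied.
rule 7 — Chargeable Entity: [the taxpayer has made a valid election under the simplified scheme? no] OR [the disposal is of a chargeable asset? yes] OR [the taxpayer is non-resident for the tax year? no] → satisfied.
rule 11 — Covered Filer: [Tier VI Trader (rule 5)? yes] OR [Chargeable Entity (rule 7)? yes] → satisfied.
rule 2 — Tier II Taxpayer: [the taxpayer has made a valid election under the simplified scheme? no] AND [the taxpayer carries on a trade? no] → not satisfied.
rule 3 — Relevant Person: [Covered Filer (rule 11)? yes] OR [not a Tier II Taxpayer (rule 2)? yes] → satisfied.
rule 8 — Standard Person: [Class-M Person (rule 9)? yes] AND [the taxpayer is not connected with the counterparty? yes] AND [Relevant Person (rule 3)? yes] → satisfied.
rule 6 — Senior Resident: the taxpayer keeps adequate books and records? yes; Standard Person (rule 8)? yes; the taxpayer carries on a trade? no — 2 of 3 hold (need ≥2) → satisfied.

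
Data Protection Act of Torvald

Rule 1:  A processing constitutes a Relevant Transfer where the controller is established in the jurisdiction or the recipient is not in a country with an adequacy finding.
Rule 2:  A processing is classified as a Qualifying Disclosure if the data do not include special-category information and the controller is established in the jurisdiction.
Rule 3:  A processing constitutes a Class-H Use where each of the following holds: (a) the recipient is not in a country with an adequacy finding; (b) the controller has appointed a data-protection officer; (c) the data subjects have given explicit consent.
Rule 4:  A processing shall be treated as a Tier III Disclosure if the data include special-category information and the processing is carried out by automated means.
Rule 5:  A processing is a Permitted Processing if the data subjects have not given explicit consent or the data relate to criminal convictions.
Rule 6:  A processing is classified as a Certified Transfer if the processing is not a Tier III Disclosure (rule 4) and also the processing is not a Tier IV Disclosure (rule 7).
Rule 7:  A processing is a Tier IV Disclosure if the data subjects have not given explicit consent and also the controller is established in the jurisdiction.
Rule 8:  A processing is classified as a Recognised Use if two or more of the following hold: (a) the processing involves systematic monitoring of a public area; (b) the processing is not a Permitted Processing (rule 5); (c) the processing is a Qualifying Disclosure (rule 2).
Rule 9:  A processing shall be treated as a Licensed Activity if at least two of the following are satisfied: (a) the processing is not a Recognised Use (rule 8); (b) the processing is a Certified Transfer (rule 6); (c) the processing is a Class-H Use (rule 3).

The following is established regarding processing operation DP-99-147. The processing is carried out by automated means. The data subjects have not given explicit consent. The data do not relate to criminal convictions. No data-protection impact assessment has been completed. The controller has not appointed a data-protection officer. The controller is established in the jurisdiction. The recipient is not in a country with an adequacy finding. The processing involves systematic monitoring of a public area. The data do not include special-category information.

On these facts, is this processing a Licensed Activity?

rule 5 — Permitted Processing: [the data subjects have not given explicit consent? yes] OR [the data relate to criminal convictions? no] → satisfied.
rule 2 — Qualifying Disclosure: [the data do not include special-category information? yes] AND [the controller is established in the jurisdiction? yes] → satisfied.
rule 8 — Recognised Use: the processing involves systematic monitoring of a public area? yes; not a Permitted Processing (rule 5)? no; Qualifying Disclosure (rule 2)? yes — 2 of 3 hold (need ≥2) → satisfied.
rule 4 — Tier III Disclosure: [the data include special-category information? no] AND [the processing is carried out by automated means? yes] → not satisfied.
rule 7 — Tier IV Disclosure: [the data subjects have not given explicit consent? yes] AND [the controller is established in the jurisdiction? yes] → satisfied.
rule 6 — Certified Transfer: [not a Tier III Disclosure (rule 4)? yes] AND [not a Tier IV Disclosure (rule 7)? no] → not satisfied.
rule 3 — Class-H Use: [the recipient is not in a country with an adequacy finding? yes] AND [the controller has appointed a data-protection officer? no] AND [the data subjects have given explicit consent? no] → not satisfied.
rule 9 — Licensed Activity: not a Recognised Use (rule 8)? no; Certified Transfer (rule 6)? no; Class-H Use (rule 3)? no — 0 of 3 hold (need ≥2) → not satisfied.

No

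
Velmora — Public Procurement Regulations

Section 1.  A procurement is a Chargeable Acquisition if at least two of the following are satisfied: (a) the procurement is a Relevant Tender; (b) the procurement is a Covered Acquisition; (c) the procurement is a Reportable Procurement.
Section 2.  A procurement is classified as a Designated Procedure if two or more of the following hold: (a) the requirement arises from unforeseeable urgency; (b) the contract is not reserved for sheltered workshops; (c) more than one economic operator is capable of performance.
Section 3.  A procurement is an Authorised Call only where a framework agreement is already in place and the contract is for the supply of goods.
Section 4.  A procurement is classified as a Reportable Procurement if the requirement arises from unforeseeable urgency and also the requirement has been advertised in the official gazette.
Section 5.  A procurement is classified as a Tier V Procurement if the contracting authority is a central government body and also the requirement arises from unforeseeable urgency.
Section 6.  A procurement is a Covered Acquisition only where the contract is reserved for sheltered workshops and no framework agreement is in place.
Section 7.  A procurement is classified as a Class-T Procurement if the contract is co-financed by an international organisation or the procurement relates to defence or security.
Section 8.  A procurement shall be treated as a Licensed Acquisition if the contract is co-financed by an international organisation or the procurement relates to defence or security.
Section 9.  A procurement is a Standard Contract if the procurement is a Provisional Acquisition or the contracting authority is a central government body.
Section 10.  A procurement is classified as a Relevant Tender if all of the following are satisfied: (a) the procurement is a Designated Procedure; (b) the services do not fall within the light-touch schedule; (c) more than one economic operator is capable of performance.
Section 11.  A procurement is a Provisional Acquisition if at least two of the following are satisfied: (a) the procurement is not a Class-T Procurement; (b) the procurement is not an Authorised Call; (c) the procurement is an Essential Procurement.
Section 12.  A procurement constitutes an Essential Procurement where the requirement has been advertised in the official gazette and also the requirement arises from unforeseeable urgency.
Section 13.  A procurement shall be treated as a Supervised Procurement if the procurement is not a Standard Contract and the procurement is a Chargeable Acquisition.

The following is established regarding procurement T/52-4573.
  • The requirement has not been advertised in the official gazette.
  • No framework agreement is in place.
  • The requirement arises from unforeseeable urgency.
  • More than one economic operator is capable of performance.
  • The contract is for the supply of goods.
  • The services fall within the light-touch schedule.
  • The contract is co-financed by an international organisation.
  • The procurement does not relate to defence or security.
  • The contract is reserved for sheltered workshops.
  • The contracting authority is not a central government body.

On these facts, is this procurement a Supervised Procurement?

No

section 7 — Class-T Procurement: [the contract is co-financed by an international organisation? yes] OR [the procurement relates to defence or security? no] → satisfied.
section 3 — Authorised Call: [a framework agreement is already in place? no] AND [the contract is for the supply of goods? yes] → not satisfied.
section 12 — Essential Procurement: [the requirement has been advertised in the official gazette? no] AND [the requirement arises from unforeseeable urgency? yes] → not satisfied.
section 11 — Provisional Acquisition: not a Class-T Procurement (section 7)? no; not an Authorised Call (section 3)? yes; Essential Procurement (section 12)? no — 1 of 3 hold (need ≥2) → not satisfied.
section 9 — Standard Contract: [Provisional Acquisition (section 11)? no] OR [the contracting authority is a central government body? no] → not satisfied.
section 2 — Designated Procedure: the requirement arises from unforeseeable urgency? yes; the contract is not reserved for sheltered workshops? no; more than one economic operator is capable of performance? yes — 2 of 3 hold (need ≥2) → satisfied.
section 10 — Relevant Tender: [Designated Procedure (section 2)? yes] AND [the services do not fall within the light-touch schedule? no] AND [more than one economic operator is capable of performance? yes] → not satisfied.
section 6 — Covered Acquisition: [the contract is reserved for sheltered workshops? yes] AND [no framework agreement is in place? yes] → satisfied.
section 4 — Reportable Procurement: [the requirement arises from unforeseeable urgency? yes] AND [the requirement has been advertised in the official gazette? no] → not satisfied.
section 1 — Chargeable Acquisition: Relevant Tender (section 10)? no; Covered Acquisition (section 6)? yes; Reportable Procurement (section 4)? no — 1 of 3 hold (need ≥2) → not satisfied.
section 13 — Supervised Procurement: [not a Standard Contract (section 9)? yes] AND [Chargeable Acquisition (section 1)? no] → not satisfied.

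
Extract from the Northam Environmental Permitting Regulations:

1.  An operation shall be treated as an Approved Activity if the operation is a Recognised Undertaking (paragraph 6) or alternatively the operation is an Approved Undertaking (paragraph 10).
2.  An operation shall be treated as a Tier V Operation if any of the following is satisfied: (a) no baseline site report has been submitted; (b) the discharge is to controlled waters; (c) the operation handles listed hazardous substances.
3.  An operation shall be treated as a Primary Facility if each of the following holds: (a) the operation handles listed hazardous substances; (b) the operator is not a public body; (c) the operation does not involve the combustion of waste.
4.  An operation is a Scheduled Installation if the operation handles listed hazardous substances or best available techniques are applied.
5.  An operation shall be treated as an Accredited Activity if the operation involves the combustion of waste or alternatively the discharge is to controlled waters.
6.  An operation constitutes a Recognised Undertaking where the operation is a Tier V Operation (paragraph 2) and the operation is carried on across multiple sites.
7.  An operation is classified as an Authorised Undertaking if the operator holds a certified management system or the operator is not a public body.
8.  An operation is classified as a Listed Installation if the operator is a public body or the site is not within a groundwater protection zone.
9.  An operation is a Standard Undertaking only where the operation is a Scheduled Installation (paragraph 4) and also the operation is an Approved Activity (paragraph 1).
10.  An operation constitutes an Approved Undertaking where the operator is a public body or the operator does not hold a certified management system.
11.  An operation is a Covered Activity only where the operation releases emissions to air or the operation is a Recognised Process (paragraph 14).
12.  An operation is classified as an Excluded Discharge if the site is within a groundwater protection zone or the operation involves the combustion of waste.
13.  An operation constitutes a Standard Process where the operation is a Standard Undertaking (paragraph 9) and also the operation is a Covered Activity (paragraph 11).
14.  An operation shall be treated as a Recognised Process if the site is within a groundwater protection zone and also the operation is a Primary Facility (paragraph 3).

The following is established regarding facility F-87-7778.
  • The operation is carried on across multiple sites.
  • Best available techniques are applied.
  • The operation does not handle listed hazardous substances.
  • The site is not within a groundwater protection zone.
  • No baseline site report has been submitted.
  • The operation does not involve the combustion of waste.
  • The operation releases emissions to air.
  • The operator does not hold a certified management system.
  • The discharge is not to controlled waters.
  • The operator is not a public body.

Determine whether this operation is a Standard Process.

Under paragraph 4: the operation handles listed hazardous substances? no; or best available techniques are applied? yes. So the operation is a Scheduled Installation.
Under paragraph 2: no baseline site report has been submitted? yes; or the discharge is to controlled waters? no; or the operation handles listed hazardous substances? no. So the operation is a Tier V Operation.
Under paragraph 6: Tier V Operation (paragraph 2)? yes; and the operation is carried on across multiple sites? yes. So the operation is a Recognised Undertaking.
Under paragraph 10: the operator is a public body? no; or the operator does not hold a certified management system? yes. So the operation is an Approved Undertaking.
Under paragraph 1: Recognised Undertaking (paragraph 6)? yes; or Approved Undertaking (paragraph 10)? yes. So the operation is an Approved Activity.
Under paragraph 9: Scheduled Installation (paragraph 4)? yes; and Approved Activity (paragraph 1)? yes. So the operation is a Standard Undertaking.
Under paragraph 3: the operation handles listed hazardous substances? no; and the operator is not a public body? yes; and the operation does not involve the combustion of waste? yes. So the operation is not a Primary Facility.
Under paragraph 14: the site is within a groundwater protection zone? no; and Primary Facility (paragraph 3)? no. So the operation is not a Recognised Process.
Under paragraph 11: the operation releases emissions to air? yes; or Recognised Process (paragraph 14)? no. So the operation is a Covered Activity.
Under paragraph 13: Standard Undertaking (paragraph 9)? yes; and Covered Activity (paragraph 11)? yes. So the operation is a Standard Process.

Yes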